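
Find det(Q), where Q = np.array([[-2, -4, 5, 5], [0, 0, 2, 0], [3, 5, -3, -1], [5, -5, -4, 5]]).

320

Expand along row 2 (it has 3 zeros):
  − (2) · M_23   where M_23 = det([-2 -4 5; 3 5 -1; 5 -5 5]) = -160
det = (-1)·(2)·(-160) = 320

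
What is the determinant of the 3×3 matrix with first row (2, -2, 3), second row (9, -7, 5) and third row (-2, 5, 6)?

87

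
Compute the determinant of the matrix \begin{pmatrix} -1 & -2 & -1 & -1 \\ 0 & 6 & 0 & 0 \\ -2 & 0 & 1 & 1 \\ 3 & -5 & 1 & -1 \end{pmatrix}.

36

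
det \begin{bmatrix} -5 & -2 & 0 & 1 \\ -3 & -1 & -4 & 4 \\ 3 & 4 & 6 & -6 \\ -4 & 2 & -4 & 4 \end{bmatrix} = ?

Expand along row 1 (it has 1 zero):
  + (-5) · M_11   where M_11 = det([-1 -4 4; 4 6 -6; 2 -4 4]) = 0
  − (-2) · M_12   where M_12 = det([-3 -4 4; 3 6 -6; -4 -4 4]) = 0
  − (1) · M_14   where M_14 = det([-3 -1 -4; 3 4 6; -4 2 -4]) = 8
det = (+1)·(-5)·(0) + (-1)·(-2)·(0) + (-1)·(1)·(8) = -8

-8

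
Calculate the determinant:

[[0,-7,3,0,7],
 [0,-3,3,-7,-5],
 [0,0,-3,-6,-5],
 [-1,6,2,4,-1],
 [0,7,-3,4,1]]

Expand along column 1 (it has 4 zeros):
  − (-1) · M_41   where M_41 = det([-7 3 0 7; -3 3 -7 -5; 0 -3 -6 -5; 7 -3 4 1]) = 840
det = (-1)·(-1)·(840) = 840

840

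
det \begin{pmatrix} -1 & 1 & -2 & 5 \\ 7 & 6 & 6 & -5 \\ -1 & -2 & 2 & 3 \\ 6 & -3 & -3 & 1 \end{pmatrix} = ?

The determinant is -1516.

Expand along row 1:
  + (-1) · M_11   where M_11 = det([6 6 -5; -2 2 3; -3 -3 1]) = -36
  − (1) · M_12   where M_12 = det([7 6 -5; -1 2 3; 6 -3 1]) = 236
  + (-2) · M_13   where M_13 = det([7 6 -5; -1 -2 3; 6 -3 1]) = 88
  − (5) · M_14   where M_14 = det([7 6 6; -1 -2 2; 6 -3 -3]) = 228
det = (+1)·(-1)·(-36) + (-1)·(1)·(236) + (+1)·(-2)·(88) + (-1)·(5)·(228) = -1516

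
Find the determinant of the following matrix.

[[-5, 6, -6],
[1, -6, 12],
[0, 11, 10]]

834

Expand along row 3:
  − 11 · |-5 -6; 1 12| = −11·(-60 − (-6)) = 594
  + 10 · |-5 6; 1 -6| = 10·(30 − 6) = 240
Sum: (594) + (240) = 834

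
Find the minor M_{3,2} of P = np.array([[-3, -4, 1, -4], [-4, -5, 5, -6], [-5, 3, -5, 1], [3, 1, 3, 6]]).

-30

Delete row 3 and column 2; the remaining 3×3 submatrix is [-3 1 -4; -4 5 -6; 3 3 6].
Its determinant is -30.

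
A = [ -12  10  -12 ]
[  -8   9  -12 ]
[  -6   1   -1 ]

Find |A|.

|A| = 52

Expand along row 1:
  + (-12) · |9 -12; 1 -1| = (-12)·(-9 − (-12)) = -36
  − 10 · |-8 -12; -6 -1| = −10·(8 − 72) = 640
  + (-12) · |-8 9; -6 1| = (-12)·(-8 − (-54)) = -552
Sum: (-36) + (640) + (-552) = 52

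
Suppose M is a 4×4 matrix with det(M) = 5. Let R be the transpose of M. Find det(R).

det(Mᵀ) = det(M).
det(R) = (1)·(5) = 5

det(R) = 5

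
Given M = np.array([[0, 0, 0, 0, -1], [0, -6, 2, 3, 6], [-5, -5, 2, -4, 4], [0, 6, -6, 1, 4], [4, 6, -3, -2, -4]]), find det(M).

Expand along row 1 (it has 4 zeros):
  + (-1) · M_15   where M_15 = det([0 -6 2 3; -5 -5 2 -4; 0 6 -6 1; 4 6 -3 -2]) = -592
det = (+1)·(-1)·(-592) = 592

|M| = 592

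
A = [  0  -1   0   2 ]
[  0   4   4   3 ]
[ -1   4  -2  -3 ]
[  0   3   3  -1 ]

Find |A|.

-13

Expand along column 1 (it has 3 zeros):
  + (-1) · M_31   where M_31 = det([-1 0 2; 4 4 3; 3 3 -1]) = 13
det = (+1)·(-1)·(13) = -13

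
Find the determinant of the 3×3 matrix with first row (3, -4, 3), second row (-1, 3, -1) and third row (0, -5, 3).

15

Expand along row 3:
  − (-5) · |3 3; -1 -1| = −(-5)·(-3 − (-3)) = 0
  + 3 · |3 -4; -1 3| = 3·(9 − 4) = 15
Sum: (0) + (15) = 15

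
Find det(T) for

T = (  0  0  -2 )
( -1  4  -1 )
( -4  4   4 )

Expand along row 1:
  + (-2) · |-1 4; -4 4| = (-2)·(-4 − (-16)) = -24

-24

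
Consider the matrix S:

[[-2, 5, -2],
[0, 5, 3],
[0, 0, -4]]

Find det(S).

|S| = 40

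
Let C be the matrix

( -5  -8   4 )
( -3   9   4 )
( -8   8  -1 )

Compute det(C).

The determinant is 677.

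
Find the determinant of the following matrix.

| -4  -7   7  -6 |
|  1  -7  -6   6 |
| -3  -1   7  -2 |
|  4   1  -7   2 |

-400

Expand along row 1:
  + (-4) · M_11   where M_11 = det([-7 -6 6; -1 7 -2; 1 -7 2]) = 0
  − (-7) · M_12   where M_12 = det([1 -6 6; -3 7 -2; 4 -7 2]) = -30
  + (7) · M_13   where M_13 = det([1 -7 6; -3 -1 -2; 4 1 2]) = 20
  − (-6) · M_14   where M_14 = det([1 -7 -6; -3 -1 7; 4 1 -7]) = -55
det = (+1)·(-4)·(0) + (-1)·(-7)·(-30) + (+1)·(7)·(20) + (-1)·(-6)·(-55) = -400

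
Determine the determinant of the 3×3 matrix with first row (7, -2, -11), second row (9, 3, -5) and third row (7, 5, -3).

-136

Expand along row 1:
  + 7 · |3 -5; 5 -3| = 7·(-9 − (-25)) = 112
  − (-2) · |9 -5; 7 -3| = −(-2)·(-27 − (-35)) = 16
  + (-11) · |9 3; 7 5| = (-11)·(45 − 21) = -264
Sum: (112) + (16) + (-264) = -136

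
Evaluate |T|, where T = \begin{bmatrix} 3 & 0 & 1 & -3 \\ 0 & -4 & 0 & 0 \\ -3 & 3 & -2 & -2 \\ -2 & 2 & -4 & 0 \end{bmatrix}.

The determinant is 176.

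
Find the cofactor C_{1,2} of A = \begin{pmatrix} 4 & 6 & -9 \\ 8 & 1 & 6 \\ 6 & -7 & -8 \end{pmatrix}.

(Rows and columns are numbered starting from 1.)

100

Delete row 1 and column 2; the remaining 2×2 submatrix is [8 6; 6 -8].
Its determinant is 8·(-8) − 6·6 = -100.
The cofactor carries sign (−1)^(1+2) = −1, so C_{1,2} = −(-100) = 100.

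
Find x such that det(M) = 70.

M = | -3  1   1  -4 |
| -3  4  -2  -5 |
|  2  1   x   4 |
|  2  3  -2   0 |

0

Expanding along the column containing x, det(M) is linear in x: det(M) = (13)·x + (70).
Set (13)·x + (70) = 70  ⇒  (13)·x = 0  ⇒  x = 0.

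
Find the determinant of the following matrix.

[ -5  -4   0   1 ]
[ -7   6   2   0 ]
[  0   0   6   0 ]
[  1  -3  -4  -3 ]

1134

Expand along row 3 (it has 3 zeros):
  + (6) · M_33   where M_33 = det([-5 -4 1; -7 6 0; 1 -3 -3]) = 189
det = (+1)·(6)·(189) = 1134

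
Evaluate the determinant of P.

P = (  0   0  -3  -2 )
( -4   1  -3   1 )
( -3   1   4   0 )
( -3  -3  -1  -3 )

Expand along row 1 (it has 2 zeros):
  + (-3) · M_13   where M_13 = det([-4 1 1; -3 1 0; -3 -3 -3]) = 15
  − (-2) · M_14   where M_14 = det([-4 1 -3; -3 1 4; -3 -3 -1]) = -95
det = (+1)·(-3)·(15) + (-1)·(-2)·(-95) = -235

The determinant is -235.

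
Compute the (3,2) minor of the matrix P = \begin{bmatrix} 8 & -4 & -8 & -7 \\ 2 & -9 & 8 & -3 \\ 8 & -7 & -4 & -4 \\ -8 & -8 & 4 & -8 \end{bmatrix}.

Delete row 3 and column 2; the remaining 3×3 submatrix is [8 -8 -7; 2 8 -3; -8 4 -8].
Its determinant is -1240.

-1240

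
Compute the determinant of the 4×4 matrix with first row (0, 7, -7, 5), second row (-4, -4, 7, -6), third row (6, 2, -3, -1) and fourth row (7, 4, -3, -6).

Expand along row 1 (it has 1 zero):
  − (7) · M_12   where M_12 = det([-4 7 -6; 6 -3 -1; 7 -3 -6]) = 125
  + (-7) · M_13   where M_13 = det([-4 -4 -6; 6 2 -1; 7 4 -6]) = -144
  − (5) · M_14   where M_14 = det([-4 -4 7; 6 2 -3; 7 4 -3]) = 58
det = (-1)·(7)·(125) + (+1)·(-7)·(-144) + (-1)·(5)·(58) = -157

-157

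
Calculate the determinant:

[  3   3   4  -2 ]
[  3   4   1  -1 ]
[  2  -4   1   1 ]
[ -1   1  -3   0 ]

49

Expand along row 4 (it has 1 zero):
  − (-1) · M_41   where M_41 = det([3 4 -2; 4 1 -1; -4 1 1]) = -10
  + (1) · M_42   where M_42 = det([3 4 -2; 3 1 -1; 2 1 1]) = -16
  − (-3) · M_43   where M_43 = det([3 3 -2; 3 4 -1; 2 -4 1]) = 25
det = (-1)·(-1)·(-10) + (+1)·(1)·(-16) + (-1)·(-3)·(25) = 49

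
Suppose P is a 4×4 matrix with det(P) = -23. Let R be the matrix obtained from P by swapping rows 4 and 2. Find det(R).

det(R) = 23

Swapping two rows multiplies the determinant by −1.
det(R) = (-1)·(-23) = 23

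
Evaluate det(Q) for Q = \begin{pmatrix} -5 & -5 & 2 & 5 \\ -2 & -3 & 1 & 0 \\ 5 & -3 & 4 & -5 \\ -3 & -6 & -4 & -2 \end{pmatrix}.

Expand along row 2 (it has 1 zero):
  − (-2) · M_21   where M_21 = det([-5 2 5; -3 4 -5; -6 -4 -2]) = 368
  + (-3) · M_22   where M_22 = det([-5 2 5; 5 4 -5; -3 -4 -2]) = 150
  − (1) · M_23   where M_23 = det([-5 -5 5; 5 -3 -5; -3 -6 -2]) = -200
det = (-1)·(-2)·(368) + (+1)·(-3)·(150) + (-1)·(1)·(-200) = 486

The determinant is 486.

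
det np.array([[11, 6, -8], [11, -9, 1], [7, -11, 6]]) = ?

-363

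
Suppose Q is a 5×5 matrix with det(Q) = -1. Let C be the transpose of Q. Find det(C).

det(Qᵀ) = det(Q).
det(C) = (1)·(-1) = -1

The determinant is -1.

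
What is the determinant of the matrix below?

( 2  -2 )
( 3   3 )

det = 2·3 − (-2)·3 = 6 − (-6) = 12

12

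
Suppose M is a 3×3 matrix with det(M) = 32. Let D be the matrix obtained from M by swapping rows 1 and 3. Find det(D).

-32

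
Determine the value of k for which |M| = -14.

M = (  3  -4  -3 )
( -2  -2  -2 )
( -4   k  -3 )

Expanding along the column containing k, det(M) is linear in k: det(M) = (12)·k + (34).
Set (12)·k + (34) = -14  ⇒  (12)·k = -48  ⇒  k = -4.

k = -4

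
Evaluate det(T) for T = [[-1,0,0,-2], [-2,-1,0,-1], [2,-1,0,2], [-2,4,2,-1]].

The determinant is 10.

Expand along column 3 (it has 3 zeros):
  − (2) · M_43   where M_43 = det([-1 0 -2; -2 -1 -1; 2 -1 2]) = -5
det = (-1)·(2)·(-5) = 10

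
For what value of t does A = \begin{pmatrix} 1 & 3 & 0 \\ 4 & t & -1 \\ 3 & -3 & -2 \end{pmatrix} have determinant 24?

Expanding along the row containing t, det(A) is linear in t: det(A) = (-2)·t + (12).
Set (-2)·t + (12) = 24  ⇒  (-2)·t = 12  ⇒  t = -6.

-6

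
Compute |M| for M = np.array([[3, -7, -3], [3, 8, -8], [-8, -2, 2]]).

-580

Expand along column 1:
  + 3 · |8 -8; -2 2| = 3·(16 − 16) = 0
  − 3 · |-7 -3; -2 2| = −3·(-14 − 6) = 60
  + (-8) · |-7 -3; 8 -8| = (-8)·(56 − (-24)) = -640
Sum: (0) + (60) + (-640) = -580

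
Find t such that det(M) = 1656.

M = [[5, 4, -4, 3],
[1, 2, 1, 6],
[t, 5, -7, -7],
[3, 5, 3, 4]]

-4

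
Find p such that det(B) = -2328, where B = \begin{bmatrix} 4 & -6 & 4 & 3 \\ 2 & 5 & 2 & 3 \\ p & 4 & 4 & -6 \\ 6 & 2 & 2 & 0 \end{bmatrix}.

p = -8

Expanding along the row containing p, det(B) is linear in p: det(B) = (78)·p + (-1704).
Set (78)·p + (-1704) = -2328  ⇒  (78)·p = -624  ⇒  p = -8.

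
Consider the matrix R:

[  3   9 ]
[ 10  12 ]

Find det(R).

-54

det(R) = 3·12 − 9·10 = 36 − 90 = -54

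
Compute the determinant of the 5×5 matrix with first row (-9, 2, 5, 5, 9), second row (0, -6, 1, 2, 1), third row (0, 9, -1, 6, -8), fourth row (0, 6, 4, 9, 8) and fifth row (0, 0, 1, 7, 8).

The determinant is -22815.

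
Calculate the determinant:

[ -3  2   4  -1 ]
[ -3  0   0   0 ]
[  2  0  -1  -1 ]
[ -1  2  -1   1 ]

Expand along row 2 (it has 3 zeros):
  − (-3) · M_21   where M_21 = det([2 4 -1; 0 -1 -1; 2 -1 1]) = -14
det = (-1)·(-3)·(-14) = -42

-42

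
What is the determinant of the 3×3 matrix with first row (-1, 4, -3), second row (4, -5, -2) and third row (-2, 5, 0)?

Expand along column 3:
  + (-3) · |4 -5; -2 5| = (-3)·(20 − 10) = -30
  − (-2) · |-1 4; -2 5| = −(-2)·(-5 − (-8)) = 6
Sum: (-30) + (6) = -24

-24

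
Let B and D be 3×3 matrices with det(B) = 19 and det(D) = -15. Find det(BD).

-285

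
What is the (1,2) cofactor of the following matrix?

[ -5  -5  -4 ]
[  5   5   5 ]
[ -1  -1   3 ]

-20

Delete row 1 and column 2; the remaining 2×2 submatrix is [5 5; -1 3].
Its determinant is 5·3 − 5·(-1) = 20.
The cofactor carries sign (−1)^(1+2) = −1, so C_{1,2} = −(20) = -20.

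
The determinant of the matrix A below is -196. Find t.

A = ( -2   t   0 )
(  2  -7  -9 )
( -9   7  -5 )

t = 0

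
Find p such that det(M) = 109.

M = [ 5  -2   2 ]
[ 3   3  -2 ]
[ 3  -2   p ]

p = 7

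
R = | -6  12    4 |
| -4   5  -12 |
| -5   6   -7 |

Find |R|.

|R| = 166

Expand along row 1:
  + (-6) · |5 -12; 6 -7| = (-6)·(-35 − (-72)) = -222
  − 12 · |-4 -12; -5 -7| = −12·(28 − 60) = 384
  + 4 · |-4 5; -5 6| = 4·(-24 − (-25)) = 4
Sum: (-222) + (384) + (4) = 166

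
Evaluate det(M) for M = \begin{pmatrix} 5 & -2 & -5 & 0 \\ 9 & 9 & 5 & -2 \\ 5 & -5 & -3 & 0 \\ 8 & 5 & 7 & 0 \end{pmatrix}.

Expand along column 4 (it has 3 zeros):
  + (-2) · M_24   where M_24 = det([5 -2 -5; 5 -5 -3; 8 5 7]) = -307
det = (+1)·(-2)·(-307) = 614

The determinant is 614.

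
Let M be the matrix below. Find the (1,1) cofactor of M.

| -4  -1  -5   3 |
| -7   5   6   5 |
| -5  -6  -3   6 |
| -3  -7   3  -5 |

-642

Delete row 1 and column 1; the remaining 3×3 submatrix is [5 6 5; -6 -3 6; -7 3 -5].
Its determinant is -642.
The cofactor carries sign (−1)^(1+1) = +1, so C_{1,1} = +(-642) = -642.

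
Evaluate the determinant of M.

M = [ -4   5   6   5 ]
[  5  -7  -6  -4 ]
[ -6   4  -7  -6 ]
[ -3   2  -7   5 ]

The determinant is -804.

Expand along row 1:
  + (-4) · M_11   where M_11 = det([-7 -6 -4; 4 -7 -6; 2 -7 5]) = 787
  − (5) · M_12   where M_12 = det([5 -6 -4; -6 -7 -6; -3 -7 5]) = -757
  + (6) · M_13   where M_13 = det([5 -7 -4; -6 4 -6; -3 2 5]) = -176
  − (5) · M_14   where M_14 = det([5 -7 -6; -6 4 -7; -3 2 -7]) = 77
det = (+1)·(-4)·(787) + (-1)·(5)·(-757) + (+1)·(6)·(-176) + (-1)·(5)·(77) = -804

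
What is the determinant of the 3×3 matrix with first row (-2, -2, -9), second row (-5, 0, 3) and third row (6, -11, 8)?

-677

Expand along row 2:
  − (-5) · |-2 -9; -11 8| = −(-5)·(-16 − 99) = -575
  − 3 · |-2 -2; 6 -11| = −3·(22 − (-12)) = -102
Sum: (-575) + (-102) = -677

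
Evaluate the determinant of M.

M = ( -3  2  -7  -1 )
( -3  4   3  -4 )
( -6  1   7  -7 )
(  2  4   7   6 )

Expand along row 1:
  + (-3) · M_11   where M_11 = det([4 3 -4; 1 7 -7; 4 7 6]) = 346
  − (2) · M_12   where M_12 = det([-3 3 -4; -6 7 -7; 2 7 6]) = 17
  + (-7) · M_13   where M_13 = det([-3 4 -4; -6 1 -7; 2 4 6]) = 90
  − (-1) · M_14   where M_14 = det([-3 4 3; -6 1 7; 2 4 7]) = 209
det = (+1)·(-3)·(346) + (-1)·(2)·(17) + (+1)·(-7)·(90) + (-1)·(-1)·(209) = -1493

-1493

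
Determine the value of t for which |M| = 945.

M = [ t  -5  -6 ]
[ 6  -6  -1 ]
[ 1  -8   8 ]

-8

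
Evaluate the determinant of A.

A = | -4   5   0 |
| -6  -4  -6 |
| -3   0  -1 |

44

Expand along row 1:
  + (-4) · |-4 -6; 0 -1| = (-4)·(4 − 0) = -16
  − 5 · |-6 -6; -3 -1| = −5·(6 − 18) = 60
Sum: (-16) + (60) = 44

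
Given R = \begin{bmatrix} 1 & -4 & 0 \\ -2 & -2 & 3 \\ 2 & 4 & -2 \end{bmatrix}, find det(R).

-16

Expand along row 1:
  + 1 · |-2 3; 4 -2| = 1·(4 − 12) = -8
  − (-4) · |-2 3; 2 -2| = −(-4)·(4 − 6) = -8
Sum: (-8) + (-8) = -16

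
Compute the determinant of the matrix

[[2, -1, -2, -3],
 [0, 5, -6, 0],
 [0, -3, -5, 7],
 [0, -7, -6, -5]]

1438

Expand along column 1 (it has 3 zeros):
  + (2) · M_11   where M_11 = det([5 -6 0; -3 -5 7; -7 -6 -5]) = 719
det = (+1)·(2)·(719) = 1438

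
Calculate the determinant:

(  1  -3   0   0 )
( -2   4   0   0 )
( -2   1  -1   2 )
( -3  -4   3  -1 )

10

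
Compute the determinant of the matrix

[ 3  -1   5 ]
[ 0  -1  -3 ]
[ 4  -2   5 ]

-1

Expand along row 2:
  + (-1) · |3 5; 4 5| = (-1)·(15 − 20) = 5
  − (-3) · |3 -1; 4 -2| = −(-3)·(-6 − (-4)) = -6
Sum: (5) + (-6) = -1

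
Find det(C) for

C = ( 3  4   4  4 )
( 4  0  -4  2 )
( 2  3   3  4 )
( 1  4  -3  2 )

The determinant is -166.

Expand along row 2 (it has 1 zero):
  − (4) · M_21   where M_21 = det([4 4 4; 3 3 4; 4 -3 2]) = 28
  − (-4) · M_23   where M_23 = det([3 4 4; 2 3 4; 1 4 2]) = -10
  + (2) · M_24   where M_24 = det([3 4 4; 2 3 3; 1 4 -3]) = -7
det = (-1)·(4)·(28) + (-1)·(-4)·(-10) + (+1)·(2)·(-7) = -166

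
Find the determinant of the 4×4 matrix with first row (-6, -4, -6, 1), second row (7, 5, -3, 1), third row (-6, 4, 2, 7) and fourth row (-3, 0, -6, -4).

Expand along row 4 (it has 1 zero):
  − (-3) · M_41   where M_41 = det([-4 -6 1; 5 -3 1; 4 2 7]) = 300
  − (-6) · M_43   where M_43 = det([-6 -4 1; 7 5 1; -6 4 7]) = 92
  + (-4) · M_44   where M_44 = det([-6 -4 -6; 7 5 -3; -6 4 2]) = -496
det = (-1)·(-3)·(300) + (-1)·(-6)·(92) + (+1)·(-4)·(-496) = 3436

The determinant is 3436.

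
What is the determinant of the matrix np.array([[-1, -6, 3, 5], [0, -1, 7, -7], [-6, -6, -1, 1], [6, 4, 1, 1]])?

-290

Expand along row 2 (it has 1 zero):
  + (-1) · M_22   where M_22 = det([-1 3 5; -6 -1 1; 6 1 1]) = 38
  − (7) · M_23   where M_23 = det([-1 -6 5; -6 -6 1; 6 4 1]) = -2
  + (-7) · M_24   where M_24 = det([-1 -6 3; -6 -6 -1; 6 4 1]) = 38
det = (+1)·(-1)·(38) + (-1)·(7)·(-2) + (+1)·(-7)·(38) = -290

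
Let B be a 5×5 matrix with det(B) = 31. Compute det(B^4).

923521

det(B^4) = (det B)^4 = (31)^4 = 923521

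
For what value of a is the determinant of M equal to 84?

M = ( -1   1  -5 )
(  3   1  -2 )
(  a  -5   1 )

Expanding along the row containing a, det(M) is linear in a: det(M) = (3)·a + (81).
Set (3)·a + (81) = 84  ⇒  (3)·a = 3  ⇒  a = 1.

1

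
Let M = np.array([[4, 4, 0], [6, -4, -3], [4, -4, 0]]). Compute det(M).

|M| = -96

Expand along column 3:
  − (-3) · |4 4; 4 -4| = −(-3)·(-16 − 16) = -96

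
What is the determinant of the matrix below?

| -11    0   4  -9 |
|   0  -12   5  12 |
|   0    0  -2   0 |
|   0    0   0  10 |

The determinant is -2640.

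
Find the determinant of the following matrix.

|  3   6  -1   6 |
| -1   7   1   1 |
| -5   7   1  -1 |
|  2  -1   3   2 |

-346

Expand along row 1:
  + (3) · M_11   where M_11 = det([7 1 1; 7 1 -1; -1 3 2]) = 44
  − (6) · M_12   where M_12 = det([-1 1 1; -5 1 -1; 2 3 2]) = -14
  + (-1) · M_13   where M_13 = det([-1 7 1; -5 7 -1; 2 -1 2]) = 34
  − (6) · M_14   where M_14 = det([-1 7 1; -5 7 1; 2 -1 3]) = 88
det = (+1)·(3)·(44) + (-1)·(6)·(-14) + (+1)·(-1)·(34) + (-1)·(6)·(88) = -346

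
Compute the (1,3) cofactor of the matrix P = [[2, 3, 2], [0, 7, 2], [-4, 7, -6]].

28

Delete row 1 and column 3; the remaining 2×2 submatrix is [0 7; -4 7].
Its determinant is 0·7 − 7·(-4) = 28.
The cofactor carries sign (−1)^(1+3) = +1, so C_{1,3} = +(28) = 28.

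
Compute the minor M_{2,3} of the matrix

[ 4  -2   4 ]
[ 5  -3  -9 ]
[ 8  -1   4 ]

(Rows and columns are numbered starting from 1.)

The minor is 12.

Delete row 2 and column 3; the remaining 2×2 submatrix is [4 -2; 8 -1].
Its determinant is 4·(-1) − (-2)·8 = 12.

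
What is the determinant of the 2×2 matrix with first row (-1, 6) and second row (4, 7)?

det = (-1)·7 − 6·4 = -7 − 24 = -31

The determinant is -31.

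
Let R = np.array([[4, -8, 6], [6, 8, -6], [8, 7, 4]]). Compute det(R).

740

Expand along row 1:
  + 4 · |8 -6; 7 4| = 4·(32 − (-42)) = 296
  − (-8) · |6 -6; 8 4| = −(-8)·(24 − (-48)) = 576
  + 6 · |6 8; 8 7| = 6·(42 − 64) = -132
Sum: (296) + (576) + (-132) = 740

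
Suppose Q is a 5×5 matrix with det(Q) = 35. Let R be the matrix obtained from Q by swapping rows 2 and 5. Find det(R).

Swapping two rows multiplies the determinant by −1.
det(R) = (-1)·(35) = -35

det(R) = -35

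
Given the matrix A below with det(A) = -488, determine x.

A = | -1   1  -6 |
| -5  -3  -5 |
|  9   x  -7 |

x = -9

Expanding along the row containing x, det(A) is linear in x: det(A) = (25)·x + (-263).
Set (25)·x + (-263) = -488  ⇒  (25)·x = -225  ⇒  x = -9.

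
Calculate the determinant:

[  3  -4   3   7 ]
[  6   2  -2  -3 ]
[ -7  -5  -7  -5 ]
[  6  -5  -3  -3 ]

The determinant is 1513.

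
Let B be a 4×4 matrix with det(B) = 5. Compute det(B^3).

det(B^3) = (det B)^3 = (5)^3 = 125

125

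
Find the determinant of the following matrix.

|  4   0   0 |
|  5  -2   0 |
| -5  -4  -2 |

The matrix is lower triangular, so the determinant is the product of the diagonal entries:
det = (4) · (-2) · (-2) = 16

16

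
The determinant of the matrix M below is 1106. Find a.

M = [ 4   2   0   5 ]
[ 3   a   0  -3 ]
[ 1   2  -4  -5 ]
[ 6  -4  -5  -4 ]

a = 4

Expanding along the row containing a, det(M) is linear in a: det(M) = (59)·a + (870).
Set (59)·a + (870) = 1106  ⇒  (59)·a = 236  ⇒  a = 4.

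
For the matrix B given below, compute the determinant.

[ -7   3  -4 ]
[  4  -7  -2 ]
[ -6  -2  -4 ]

det(B) = 116

Expand along column 1:
  + (-7) · |-7 -2; -2 -4| = (-7)·(28 − 4) = -168
  − 4 · |3 -4; -2 -4| = −4·(-12 − 8) = 80
  + (-6) · |3 -4; -7 -2| = (-6)·(-6 − 28) = 204
Sum: (-168) + (80) + (204) = 116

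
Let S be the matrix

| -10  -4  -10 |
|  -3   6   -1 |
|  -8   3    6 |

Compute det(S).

-884

Expand along column 1:
  + (-10) · |6 -1; 3 6| = (-10)·(36 − (-3)) = -390
  − (-3) · |-4 -10; 3 6| = −(-3)·(-24 − (-30)) = 18
  + (-8) · |-4 -10; 6 -1| = (-8)·(4 − (-60)) = -512
Sum: (-390) + (18) + (-512) = -884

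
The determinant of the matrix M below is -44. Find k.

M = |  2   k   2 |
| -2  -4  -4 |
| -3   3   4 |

Expanding along the column containing k, det(M) is linear in k: det(M) = (20)·k + (-44).
Set (20)·k + (-44) = -44  ⇒  (20)·k = 0  ⇒  k = 0.

0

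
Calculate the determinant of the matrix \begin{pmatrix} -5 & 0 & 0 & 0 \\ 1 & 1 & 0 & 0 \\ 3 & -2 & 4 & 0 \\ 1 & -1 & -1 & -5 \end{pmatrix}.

The matrix is lower triangular, so the determinant is the product of the diagonal entries:
det = (-5) · (1) · (4) · (-5) = 100

100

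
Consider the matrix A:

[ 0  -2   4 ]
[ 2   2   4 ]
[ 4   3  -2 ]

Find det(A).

-48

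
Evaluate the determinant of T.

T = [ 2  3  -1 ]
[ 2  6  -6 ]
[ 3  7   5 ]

Expand along row 1:
  + 2 · |6 -6; 7 5| = 2·(30 − (-42)) = 144
  − 3 · |2 -6; 3 5| = −3·(10 − (-18)) = -84
  + (-1) · |2 6; 3 7| = (-1)·(14 − 18) = 4
Sum: (144) + (-84) + (4) = 64

64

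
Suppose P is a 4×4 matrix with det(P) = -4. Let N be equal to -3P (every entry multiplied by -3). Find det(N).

For a 4×4 matrix, det(-3P) = (-3)^4·det(P) = 81·det(P).
det(N) = (81)·(-4) = -324

det(N) = -324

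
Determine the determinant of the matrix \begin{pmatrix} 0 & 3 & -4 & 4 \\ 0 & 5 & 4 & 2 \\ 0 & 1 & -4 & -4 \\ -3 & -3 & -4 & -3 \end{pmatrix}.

-624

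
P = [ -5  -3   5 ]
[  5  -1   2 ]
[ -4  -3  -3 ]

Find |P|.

det(P) = -161

Expand along row 1:
  + (-5) · |-1 2; -3 -3| = (-5)·(3 − (-6)) = -45
  − (-3) · |5 2; -4 -3| = −(-3)·(-15 − (-8)) = -21
  + 5 · |5 -1; -4 -3| = 5·(-15 − 4) = -95
Sum: (-45) + (-21) + (-95) = -161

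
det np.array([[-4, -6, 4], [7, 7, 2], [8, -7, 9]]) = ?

-446

Expand along column 1:
  + (-4) · |7 2; -7 9| = (-4)·(63 − (-14)) = -308
  − 7 · |-6 4; -7 9| = −7·(-54 − (-28)) = 182
  + 8 · |-6 4; 7 2| = 8·(-12 − 28) = -320
Sum: (-308) + (182) + (-320) = -446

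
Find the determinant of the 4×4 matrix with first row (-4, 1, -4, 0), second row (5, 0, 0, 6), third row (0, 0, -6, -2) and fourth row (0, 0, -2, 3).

110

The matrix is block upper-triangular with a 2×2 block and a 2×2 block on the diagonal, so its determinant equals the product of the determinants of the diagonal blocks.
det of the 2×2 block = -5
det of the 2×2 block = -22
det = (-5)·(-22) = 110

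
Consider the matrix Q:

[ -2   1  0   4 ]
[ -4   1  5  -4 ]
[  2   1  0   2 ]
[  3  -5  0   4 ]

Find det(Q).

Expand along column 3 (it has 3 zeros):
  − (5) · M_23   where M_23 = det([-2 1 4; 2 1 2; 3 -5 4]) = -82
det = (-1)·(5)·(-82) = 410

410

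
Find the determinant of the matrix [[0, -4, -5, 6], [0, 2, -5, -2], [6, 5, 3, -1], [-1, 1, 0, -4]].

-298

Expand along column 1 (it has 2 zeros):
  + (6) · M_31   where M_31 = det([-4 -5 6; 2 -5 -2; 1 0 -4]) = -80
  − (-1) · M_41   where M_41 = det([-4 -5 6; 2 -5 -2; 5 3 -1]) = 182
det = (+1)·(6)·(-80) + (-1)·(-1)·(182) = -298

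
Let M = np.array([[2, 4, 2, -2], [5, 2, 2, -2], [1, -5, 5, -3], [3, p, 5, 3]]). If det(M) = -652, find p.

Expanding along the column containing p, det(M) is linear in p: det(M) = (-12)·p + (-712).
Set (-12)·p + (-712) = -652  ⇒  (-12)·p = 60  ⇒  p = -5.

-5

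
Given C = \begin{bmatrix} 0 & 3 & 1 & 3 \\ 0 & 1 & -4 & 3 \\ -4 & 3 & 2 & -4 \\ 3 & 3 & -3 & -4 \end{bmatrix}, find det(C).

Expand along column 1 (it has 2 zeros):
  + (-4) · M_31   where M_31 = det([3 1 3; 1 -4 3; 3 -3 -4]) = 115
  − (3) · M_41   where M_41 = det([3 1 3; 1 -4 3; 3 2 -4]) = 85
det = (+1)·(-4)·(115) + (-1)·(3)·(85) = -715

-715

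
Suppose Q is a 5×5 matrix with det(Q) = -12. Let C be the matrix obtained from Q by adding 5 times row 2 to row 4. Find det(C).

-12

Adding a multiple of one row to another leaves the determinant unchanged.
det(C) = (1)·(-12) = -12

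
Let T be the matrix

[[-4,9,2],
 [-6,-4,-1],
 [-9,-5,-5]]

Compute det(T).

Expand along column 1:
  + (-4) · |-4 -1; -5 -5| = (-4)·(20 − 5) = -60
  − (-6) · |9 2; -5 -5| = −(-6)·(-45 − (-10)) = -210
  + (-9) · |9 2; -4 -1| = (-9)·(-9 − (-8)) = 9
Sum: (-60) + (-210) + (9) = -261

|T| = -261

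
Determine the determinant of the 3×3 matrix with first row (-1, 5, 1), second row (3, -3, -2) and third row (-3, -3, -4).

Expand along row 1:
  + (-1) · |-3 -2; -3 -4| = (-1)·(12 − 6) = -6
  − 5 · |3 -2; -3 -4| = −5·(-12 − 6) = 90
  + 1 · |3 -3; -3 -3| = 1·(-9 − 9) = -18
Sum: (-6) + (90) + (-18) = 66

The determinant is 66.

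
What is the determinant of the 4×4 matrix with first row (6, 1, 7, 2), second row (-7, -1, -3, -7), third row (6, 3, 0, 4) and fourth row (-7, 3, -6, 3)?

-1052

Expand along row 3 (it has 1 zero):
  + (6) · M_31   where M_31 = det([1 7 2; -1 -3 -7; 3 -6 3]) = -147
  − (3) · M_32   where M_32 = det([6 7 2; -7 -3 -7; -7 -6 3]) = 226
  − (4) · M_34   where M_34 = det([6 1 7; -7 -1 -3; -7 3 -6]) = -127
det = (+1)·(6)·(-147) + (-1)·(3)·(226) + (-1)·(4)·(-127) = -1052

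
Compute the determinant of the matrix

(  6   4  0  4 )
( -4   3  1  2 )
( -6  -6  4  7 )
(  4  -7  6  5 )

-1790

Expand along row 1 (it has 1 zero):
  + (6) · M_11   where M_11 = det([3 1 2; -6 4 7; -7 6 5]) = -101
  − (4) · M_12   where M_12 = det([-4 1 2; -6 4 7; 4 6 5]) = 42
  − (4) · M_14   where M_14 = det([-4 3 1; -6 -6 4; 4 -7 6]) = 254
det = (+1)·(6)·(-101) + (-1)·(4)·(42) + (-1)·(4)·(254) = -1790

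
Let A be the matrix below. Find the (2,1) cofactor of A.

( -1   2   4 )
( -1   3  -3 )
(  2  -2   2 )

The cofactor is -12.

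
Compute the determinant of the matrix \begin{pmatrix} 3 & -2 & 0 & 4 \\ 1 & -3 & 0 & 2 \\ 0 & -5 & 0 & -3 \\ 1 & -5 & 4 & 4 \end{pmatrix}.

Expand along column 3 (it has 3 zeros):
  − (4) · M_43   where M_43 = det([3 -2 4; 1 -3 2; 0 -5 -3]) = 31
det = (-1)·(4)·(31) = -124

The determinant is -124.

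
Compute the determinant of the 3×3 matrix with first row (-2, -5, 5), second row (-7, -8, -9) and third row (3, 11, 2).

-366

Expand along column 1:
  + (-2) · |-8 -9; 11 2| = (-2)·(-16 − (-99)) = -166
  − (-7) · |-5 5; 11 2| = −(-7)·(-10 − 55) = -455
  + 3 · |-5 5; -8 -9| = 3·(45 − (-40)) = 255
Sum: (-166) + (-455) + (255) = -366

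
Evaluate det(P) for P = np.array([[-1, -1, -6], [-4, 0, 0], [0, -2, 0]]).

Expand along column 3:
  + (-6) · |-4 0; 0 -2| = (-6)·(8 − 0) = -48

The determinant is -48.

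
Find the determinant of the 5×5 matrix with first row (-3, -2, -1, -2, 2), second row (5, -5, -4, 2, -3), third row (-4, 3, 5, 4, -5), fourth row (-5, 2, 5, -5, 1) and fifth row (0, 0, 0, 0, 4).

-2376

Expand along row 5 (it has 4 zeros):
  + (4) · M_55   where M_55 = det([-3 -2 -1 -2; 5 -5 -4 2; -4 3 5 4; -5 2 5 -5]) = -594
det = (+1)·(4)·(-594) = -2376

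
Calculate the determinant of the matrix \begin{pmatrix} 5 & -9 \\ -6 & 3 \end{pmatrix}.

det = 5·3 − (-9)·(-6) = 15 − 54 = -39

The determinant is -39.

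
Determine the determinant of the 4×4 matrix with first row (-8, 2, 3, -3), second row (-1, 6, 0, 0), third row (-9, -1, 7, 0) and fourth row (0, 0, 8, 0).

1320

Expand along row 4 (it has 3 zeros):
  − (8) · M_43   where M_43 = det([-8 2 -3; -1 6 0; -9 -1 0]) = -165
det = (-1)·(8)·(-165) = 1320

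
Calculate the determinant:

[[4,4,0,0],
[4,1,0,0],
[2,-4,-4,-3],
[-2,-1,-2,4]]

The matrix is block lower-triangular with a 2×2 block and a 2×2 block on the diagonal, so its determinant equals the product of the determinants of the diagonal blocks.
det of the 2×2 block = -12
det of the 2×2 block = -22
det = (-12)·(-22) = 264

264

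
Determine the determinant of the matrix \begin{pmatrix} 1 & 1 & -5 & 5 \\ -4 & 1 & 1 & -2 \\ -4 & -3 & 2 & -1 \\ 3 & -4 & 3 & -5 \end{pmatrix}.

Expand along row 1:
  + (1) · M_11   where M_11 = det([1 1 -2; -3 2 -1; -4 3 -5]) = -16
  − (1) · M_12   where M_12 = det([-4 1 -2; -4 2 -1; 3 3 -5]) = 41
  + (-5) · M_13   where M_13 = det([-4 1 -2; -4 -3 -1; 3 -4 -5]) = -117
  − (5) · M_14   where M_14 = det([-4 1 1; -4 -3 2; 3 -4 3]) = 47
det = (+1)·(1)·(-16) + (-1)·(1)·(41) + (+1)·(-5)·(-117) + (-1)·(5)·(47) = 293

The determinant is 293.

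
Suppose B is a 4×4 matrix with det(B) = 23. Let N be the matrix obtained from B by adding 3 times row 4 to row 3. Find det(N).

det(N) = 23

Adding a multiple of one row to another leaves the determinant unchanged.
det(N) = (1)·(23) = 23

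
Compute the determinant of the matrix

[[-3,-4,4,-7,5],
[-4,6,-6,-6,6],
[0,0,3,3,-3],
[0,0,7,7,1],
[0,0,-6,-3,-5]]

The determinant is 2448.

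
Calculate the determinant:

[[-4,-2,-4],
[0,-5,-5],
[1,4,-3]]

Expand along column 1:
  + (-4) · |-5 -5; 4 -3| = (-4)·(15 − (-20)) = -140
  + 1 · |-2 -4; -5 -5| = 1·(10 − 20) = -10
Sum: (-140) + (-10) = -150

-150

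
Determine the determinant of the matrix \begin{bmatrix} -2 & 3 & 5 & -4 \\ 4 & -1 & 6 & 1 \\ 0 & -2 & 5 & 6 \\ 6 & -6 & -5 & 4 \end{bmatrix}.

Expand along row 3 (it has 1 zero):
  − (-2) · M_32   where M_32 = det([-2 5 -4; 4 6 1; 6 -5 4]) = 116
  + (5) · M_33   where M_33 = det([-2 3 -4; 4 -1 1; 6 -6 4]) = 38
  − (6) · M_34   where M_34 = det([-2 3 5; 4 -1 6; 6 -6 -5]) = -4
det = (-1)·(-2)·(116) + (+1)·(5)·(38) + (-1)·(6)·(-4) = 446

The determinant is 446.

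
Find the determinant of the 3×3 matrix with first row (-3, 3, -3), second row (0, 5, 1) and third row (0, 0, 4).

The matrix is upper triangular, so the determinant is the product of the diagonal entries:
det = (-3) · (5) · (4) = -60

-60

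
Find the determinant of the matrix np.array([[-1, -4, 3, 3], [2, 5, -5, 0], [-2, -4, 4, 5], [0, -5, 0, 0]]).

Expand along row 4 (it has 3 zeros):
  + (-5) · M_42   where M_42 = det([-1 3 3; 2 -5 0; -2 4 5]) = -11
det = (+1)·(-5)·(-11) = 55

The determinant is 55.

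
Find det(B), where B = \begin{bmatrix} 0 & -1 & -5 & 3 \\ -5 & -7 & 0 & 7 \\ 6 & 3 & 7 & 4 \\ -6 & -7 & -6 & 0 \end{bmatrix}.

det(B) = 961

Expand along row 1 (it has 1 zero):
  − (-1) · M_12   where M_12 = det([-5 0 7; 6 7 4; -6 -6 0]) = -78
  + (-5) · M_13   where M_13 = det([-5 -7 7; 6 3 4; -6 -7 0]) = -140
  − (3) · M_14   where M_14 = det([-5 -7 0; 6 3 7; -6 -7 -6]) = -113
det = (-1)·(-1)·(-78) + (+1)·(-5)·(-140) + (-1)·(3)·(-113) = 961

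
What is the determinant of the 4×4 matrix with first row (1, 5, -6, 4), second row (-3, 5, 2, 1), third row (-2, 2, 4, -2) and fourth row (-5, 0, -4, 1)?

-352

Expand along row 4 (it has 1 zero):
  − (-5) · M_41   where M_41 = det([5 -6 4; 5 2 1; 2 4 -2]) = -48
  − (-4) · M_43   where M_43 = det([1 5 4; -3 5 1; -2 2 -2]) = -36
  + (1) · M_44   where M_44 = det([1 5 -6; -3 5 2; -2 2 4]) = 32
det = (-1)·(-5)·(-48) + (-1)·(-4)·(-36) + (+1)·(1)·(32) = -352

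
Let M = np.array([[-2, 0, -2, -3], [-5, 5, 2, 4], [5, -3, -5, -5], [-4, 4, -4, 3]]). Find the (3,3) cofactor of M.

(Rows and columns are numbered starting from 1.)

Delete row 3 and column 3; the remaining 3×3 submatrix is [-2 0 -3; -5 5 4; -4 4 3].
Its determinant is 2.
The cofactor carries sign (−1)^(3+3) = +1, so C_{3,3} = +(2) = 2.

2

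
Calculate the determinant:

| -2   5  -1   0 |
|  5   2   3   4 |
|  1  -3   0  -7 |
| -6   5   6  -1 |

-1835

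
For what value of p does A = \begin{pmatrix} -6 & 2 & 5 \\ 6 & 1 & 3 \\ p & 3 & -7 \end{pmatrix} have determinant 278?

p = 8

Expanding along the row containing p, det(A) is linear in p: det(A) = (1)·p + (270).
Set (1)·p + (270) = 278  ⇒  (1)·p = 8  ⇒  p = 8.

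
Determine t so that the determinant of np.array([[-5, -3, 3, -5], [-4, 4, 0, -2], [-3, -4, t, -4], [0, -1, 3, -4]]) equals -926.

Expanding along the column containing t, det(A) is linear in t: det(A) = (118)·t + (-336).
Set (118)·t + (-336) = -926  ⇒  (118)·t = -590  ⇒  t = -5.

t = -5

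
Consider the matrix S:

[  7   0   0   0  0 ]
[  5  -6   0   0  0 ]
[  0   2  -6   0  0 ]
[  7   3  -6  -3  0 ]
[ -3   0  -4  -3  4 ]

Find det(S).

The determinant is -3024.

S is lower triangular, so det(S) is the product of the diagonal entries:
det = (7) · (-6) · (-6) · (-3) · (4) = -3024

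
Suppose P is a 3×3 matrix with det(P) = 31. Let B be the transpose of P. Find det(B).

det(Pᵀ) = det(P).
det(B) = (1)·(31) = 31

det(B) = 31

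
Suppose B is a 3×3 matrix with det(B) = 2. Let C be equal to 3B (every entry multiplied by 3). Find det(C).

|C| = 54

For a 3×3 matrix, det(3B) = 3^3·det(B) = 27·det(B).
det(C) = (27)·(2) = 54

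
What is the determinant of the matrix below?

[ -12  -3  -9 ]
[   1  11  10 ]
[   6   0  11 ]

Expand along column 2:
  − (-3) · |1 10; 6 11| = −(-3)·(11 − 60) = -147
  + 11 · |-12 -9; 6 11| = 11·(-132 − (-54)) = -858
Sum: (-147) + (-858) = -1005

-1005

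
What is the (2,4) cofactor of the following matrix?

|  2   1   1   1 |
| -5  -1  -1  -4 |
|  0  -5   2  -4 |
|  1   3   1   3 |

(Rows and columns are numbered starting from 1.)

Delete row 2 and column 4; the remaining 3×3 submatrix is [2 1 1; 0 -5 2; 1 3 1].
Its determinant is -15.
The cofactor carries sign (−1)^(2+4) = +1, so C_{2,4} = +(-15) = -15.

-15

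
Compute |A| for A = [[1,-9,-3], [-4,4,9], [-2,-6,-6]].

det(A) = 312

Expand along column 1:
  + 1 · |4 9; -6 -6| = 1·(-24 − (-54)) = 30
  − (-4) · |-9 -3; -6 -6| = −(-4)·(54 − 18) = 144
  + (-2) · |-9 -3; 4 9| = (-2)·(-81 − (-12)) = 138
Sum: (30) + (144) + (138) = 312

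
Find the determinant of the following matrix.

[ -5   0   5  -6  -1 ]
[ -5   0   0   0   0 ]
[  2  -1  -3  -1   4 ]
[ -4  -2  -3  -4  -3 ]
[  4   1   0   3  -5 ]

The determinant is -480.

Expand along row 2 (it has 4 zeros):
  − (-5) · M_21   where M_21 = det([0 5 -6 -1; -1 -3 -1 4; -2 -3 -4 -3; 1 0 3 -5]) = -96
det = (-1)·(-5)·(-96) = -480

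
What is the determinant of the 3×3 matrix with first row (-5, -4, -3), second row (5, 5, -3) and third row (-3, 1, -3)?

-96

Expand along column 1:
  + (-5) · |5 -3; 1 -3| = (-5)·(-15 − (-3)) = 60
  − 5 · |-4 -3; 1 -3| = −5·(12 − (-3)) = -75
  + (-3) · |-4 -3; 5 -3| = (-3)·(12 − (-15)) = -81
Sum: (60) + (-75) + (-81) = -96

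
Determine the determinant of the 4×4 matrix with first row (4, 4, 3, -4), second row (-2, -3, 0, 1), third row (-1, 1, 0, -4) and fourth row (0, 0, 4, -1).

Expand along row 4 (it has 2 zeros):
  − (4) · M_43   where M_43 = det([4 4 -4; -2 -3 1; -1 1 -4]) = 28
  + (-1) · M_44   where M_44 = det([4 4 3; -2 -3 0; -1 1 0]) = -15
det = (-1)·(4)·(28) + (+1)·(-1)·(-15) = -97

-97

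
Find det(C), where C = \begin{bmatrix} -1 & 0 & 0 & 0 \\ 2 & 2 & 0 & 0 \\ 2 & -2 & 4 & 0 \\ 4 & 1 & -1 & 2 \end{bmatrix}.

C is lower triangular, so det(C) is the product of the diagonal entries:
det = (-1) · (2) · (4) · (2) = -16

-16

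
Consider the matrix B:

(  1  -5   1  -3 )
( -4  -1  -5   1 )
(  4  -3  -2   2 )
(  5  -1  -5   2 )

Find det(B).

Expand along row 1:
  + (1) · M_11   where M_11 = det([-1 -5 1; -3 -2 2; -1 -5 2]) = -13
  − (-5) · M_12   where M_12 = det([-4 -5 1; 4 -2 2; 5 -5 2]) = -44
  + (1) · M_13   where M_13 = det([-4 -1 1; 4 -3 2; 5 -1 2]) = 25
  − (-3) · M_14   where M_14 = det([-4 -1 -5; 4 -3 -2; 5 -1 -5]) = -117
det = (+1)·(1)·(-13) + (-1)·(-5)·(-44) + (+1)·(1)·(25) + (-1)·(-3)·(-117) = -559

-559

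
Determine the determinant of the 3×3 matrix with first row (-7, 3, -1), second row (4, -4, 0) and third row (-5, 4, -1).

-12

Expand along row 2:
  − 4 · |3 -1; 4 -1| = −4·(-3 − (-4)) = -4
  + (-4) · |-7 -1; -5 -1| = (-4)·(7 − 5) = -8
Sum: (-4) + (-8) = -12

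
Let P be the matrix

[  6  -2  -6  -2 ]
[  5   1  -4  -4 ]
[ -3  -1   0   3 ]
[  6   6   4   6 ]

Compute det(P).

Expand along row 3 (it has 1 zero):
  + (-3) · M_31   where M_31 = det([-2 -6 -2; 1 -4 -4; 6 4 6]) = 140
  − (-1) · M_32   where M_32 = det([6 -6 -2; 5 -4 -4; 6 4 6]) = 188
  − (3) · M_34   where M_34 = det([6 -2 -6; 5 1 -4; 6 6 4]) = 112
det = (+1)·(-3)·(140) + (-1)·(-1)·(188) + (-1)·(3)·(112) = -568

-568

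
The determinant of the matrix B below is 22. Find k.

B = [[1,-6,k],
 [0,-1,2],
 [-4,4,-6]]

Expanding along the row containing k, det(B) is linear in k: det(B) = (-4)·k + (46).
Set (-4)·k + (46) = 22  ⇒  (-4)·k = -24  ⇒  k = 6.

k = 6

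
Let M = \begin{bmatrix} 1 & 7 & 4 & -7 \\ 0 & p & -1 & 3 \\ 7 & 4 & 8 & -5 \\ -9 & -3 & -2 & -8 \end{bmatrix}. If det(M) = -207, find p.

p = -3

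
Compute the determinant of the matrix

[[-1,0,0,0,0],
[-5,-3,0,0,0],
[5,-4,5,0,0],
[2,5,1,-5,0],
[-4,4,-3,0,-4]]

The determinant is 300.

The matrix is lower triangular, so the determinant is the product of the diagonal entries:
det = (-1) · (-3) · (5) · (-5) · (-4) = 300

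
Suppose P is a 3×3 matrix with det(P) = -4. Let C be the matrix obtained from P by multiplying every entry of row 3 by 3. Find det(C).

Scaling one row by 3 multiplies the determinant by 3.
det(C) = (3)·(-4) = -12

|C| = -12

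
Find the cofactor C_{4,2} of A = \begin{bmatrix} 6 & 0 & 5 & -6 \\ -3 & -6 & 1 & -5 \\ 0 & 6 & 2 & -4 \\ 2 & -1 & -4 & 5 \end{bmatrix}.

The cofactor is 12.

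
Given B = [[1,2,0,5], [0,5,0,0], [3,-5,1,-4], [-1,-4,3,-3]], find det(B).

det(B) = 295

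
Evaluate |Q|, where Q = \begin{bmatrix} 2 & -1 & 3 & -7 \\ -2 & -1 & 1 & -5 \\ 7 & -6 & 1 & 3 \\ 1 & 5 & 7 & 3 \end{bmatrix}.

Expand along row 1:
  + (2) · M_11   where M_11 = det([-1 1 -5; -6 1 3; 5 7 3]) = 286
  − (-1) · M_12   where M_12 = det([-2 1 -5; 7 1 3; 1 7 3]) = -222
  + (3) · M_13   where M_13 = det([-2 -1 -5; 7 -6 3; 1 5 3]) = -121
  − (-7) · M_14   where M_14 = det([-2 -1 1; 7 -6 1; 1 5 7]) = 183
det = (+1)·(2)·(286) + (-1)·(-1)·(-222) + (+1)·(3)·(-121) + (-1)·(-7)·(183) = 1268

det(Q) = 1268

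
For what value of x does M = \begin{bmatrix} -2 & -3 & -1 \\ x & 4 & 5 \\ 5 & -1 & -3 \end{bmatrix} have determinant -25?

x = -2

Expanding along the row containing x, det(M) is linear in x: det(M) = (-8)·x + (-41).
Set (-8)·x + (-41) = -25  ⇒  (-8)·x = 16  ⇒  x = -2.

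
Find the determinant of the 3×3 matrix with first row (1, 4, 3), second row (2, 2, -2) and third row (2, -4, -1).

Expand along column 1:
  + 1 · |2 -2; -4 -1| = 1·(-2 − 8) = -10
  − 2 · |4 3; -4 -1| = −2·(-4 − (-12)) = -16
  + 2 · |4 3; 2 -2| = 2·(-8 − 6) = -28
Sum: (-10) + (-16) + (-28) = -54

-54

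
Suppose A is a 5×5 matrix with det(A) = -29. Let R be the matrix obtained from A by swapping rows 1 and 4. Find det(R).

Swapping two rows multiplies the determinant by −1.
det(R) = (-1)·(-29) = 29

|R| = 29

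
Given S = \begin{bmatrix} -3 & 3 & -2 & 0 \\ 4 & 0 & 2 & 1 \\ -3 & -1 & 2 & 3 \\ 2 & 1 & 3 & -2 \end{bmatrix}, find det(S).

|S| = 214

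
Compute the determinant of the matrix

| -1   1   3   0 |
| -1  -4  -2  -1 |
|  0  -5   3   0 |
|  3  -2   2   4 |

102

Expand along row 3 (it has 2 zeros):
  − (-5) · M_32   where M_32 = det([-1 3 0; -1 -2 -1; 3 2 4]) = 9
  + (3) · M_33   where M_33 = det([-1 1 0; -1 -4 -1; 3 -2 4]) = 19
det = (-1)·(-5)·(9) + (+1)·(3)·(19) = 102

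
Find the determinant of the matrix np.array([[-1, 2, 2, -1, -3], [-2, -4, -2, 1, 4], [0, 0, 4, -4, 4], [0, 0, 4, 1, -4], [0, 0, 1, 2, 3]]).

The matrix is block upper-triangular with a 2×2 block and a 3×3 block on the diagonal, so its determinant equals the product of the determinants of the diagonal blocks.
det of the 2×2 block = 8
det of the 3×3 block = 136
det = (8)·(136) = 1088

1088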